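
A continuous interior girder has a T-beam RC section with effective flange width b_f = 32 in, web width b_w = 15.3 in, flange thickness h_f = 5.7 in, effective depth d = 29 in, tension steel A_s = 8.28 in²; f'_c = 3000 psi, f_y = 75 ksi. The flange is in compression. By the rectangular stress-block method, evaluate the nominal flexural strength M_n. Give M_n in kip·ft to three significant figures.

Tension: T = A_s f_y = 8.28 × 75 = 621 kips.
Try a within the flange: a = T/(0.85 f'_c b_f) = 621/(0.85 × 3 × 32) = 7.610 in.
a = 7.610 > h_f = 5.7 in: the block extends into the web. Split into flange-overhang and web parts.
C_f = 0.85 f'_c (b_f − b_w) h_f = 0.85 × 3 × (32 − 15.3) × 5.7 = 242.7 kips.
Remaining web compression depth: a_w = (T − C_f)/(0.85 f'_c b_w) = (621 − 242.7)/(0.85 × 3 × 15.3) = 9.696 in.
M_n = C_f(d − h_f/2) + (T − C_f)(d − a_w/2) = 242.7 × (29 − 2.85) + 378.3 × (29 − 4.848) = 6346.6 + 9136.7 = 15483.3 kip·in.
M_n = 15483.3/12 = 1290.28 kip·ft.

M_n ≈ 1290 kip·ft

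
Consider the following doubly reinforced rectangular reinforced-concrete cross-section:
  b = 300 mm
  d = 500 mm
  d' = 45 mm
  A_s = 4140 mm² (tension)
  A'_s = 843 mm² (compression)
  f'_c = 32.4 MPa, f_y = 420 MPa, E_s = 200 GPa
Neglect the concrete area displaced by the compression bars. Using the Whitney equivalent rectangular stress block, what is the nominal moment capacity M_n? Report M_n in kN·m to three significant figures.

M_n ≈ 737 kN·m

Assume both tension and compression steel yield.
Net tension couple steel: A_s − A'_s = 3297 mm².
a = (A_s − A'_s) f_y / (0.85 f'_c b) = 1384740/(0.85 × 32.4 × 300) = 167.60 mm.
c = a/β₁ = 167.60/0.819 = 204.64 mm; ε'_s = 0.003(c − d')/c = 0.0023 ≥ f_y/E_s = 0.0021, so compression steel does yield.
M_n = (A_s − A'_s) f_y (d − a/2) + A'_s f_y (d − d') = [1384740 × (500 − 83.8) + 354060 × (500 − 45)] × 10⁻⁶ = 576.33 + 161.10 = 737.43 kN·m.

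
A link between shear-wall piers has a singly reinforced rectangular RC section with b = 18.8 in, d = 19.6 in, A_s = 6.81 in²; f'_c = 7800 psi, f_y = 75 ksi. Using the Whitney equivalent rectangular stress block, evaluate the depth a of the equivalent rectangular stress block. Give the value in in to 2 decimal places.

T = A_s f_y = 6.81 × 75 = 510.75 kips.
a = T/(0.85 f'_c b) = 510.75/(0.85 × 7.8 × 18.8) = 4.10 in.

a ≈ 4.10 in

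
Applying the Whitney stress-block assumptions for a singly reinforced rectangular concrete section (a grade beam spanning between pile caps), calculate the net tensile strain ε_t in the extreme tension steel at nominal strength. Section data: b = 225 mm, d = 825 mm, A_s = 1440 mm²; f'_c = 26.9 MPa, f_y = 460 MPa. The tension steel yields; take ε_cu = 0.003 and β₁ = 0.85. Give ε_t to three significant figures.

ε_t ≈ 0.0133

a = A_s f_y/(0.85 f'_c b) = 128.76 mm.
β₁ = 0.85, so c = a/β₁ = 128.76/0.85 = 151.48 mm.
From the linear strain diagram with ε_cu = 0.003: ε_t = 0.003 (d − c)/c = 0.003 × (825 − 151.48)/151.48 = 0.0133.
Since ε_t ≥ 0.005, the section is tension-controlled.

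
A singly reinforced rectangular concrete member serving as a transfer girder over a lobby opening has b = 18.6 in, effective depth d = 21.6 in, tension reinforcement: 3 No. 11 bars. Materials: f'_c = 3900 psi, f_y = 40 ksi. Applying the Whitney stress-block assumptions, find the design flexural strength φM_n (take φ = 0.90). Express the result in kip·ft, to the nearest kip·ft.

φM_n ≈ 282 kip·ft

A_s = 3 × 1.56 = 4.68 in².
T = A_s f_y = 4.68 × 40 = 187.2 kips.
a = T/(0.85 f'_c b) = 187.2/(0.85 × 3.9 × 18.6) = 3.036 in.
M_n = T(d − a/2) = 187.2 × (21.6 − 1.518) = 3759.4 kip·in = 3759.4/12 = 313.28 kip·ft.
φM_n = 0.90 × 313.28 = 281.95 kip·ft.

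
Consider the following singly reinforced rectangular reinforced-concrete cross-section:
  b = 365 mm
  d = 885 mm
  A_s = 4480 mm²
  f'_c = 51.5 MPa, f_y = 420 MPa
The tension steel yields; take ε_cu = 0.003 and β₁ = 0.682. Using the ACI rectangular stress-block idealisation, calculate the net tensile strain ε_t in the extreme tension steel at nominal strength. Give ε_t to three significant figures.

ε_t ≈ 0.0124

a = A_s f_y/(0.85 f'_c b) = 117.76 mm.
β₁ = 0.682, so c = a/β₁ = 117.76/0.682 = 172.67 mm.
From the linear strain diagram with ε_cu = 0.003: ε_t = 0.003 (d − c)/c = 0.003 × (885 − 172.67)/172.67 = 0.0124.
Since ε_t ≥ 0.005, the section is tension-controlled.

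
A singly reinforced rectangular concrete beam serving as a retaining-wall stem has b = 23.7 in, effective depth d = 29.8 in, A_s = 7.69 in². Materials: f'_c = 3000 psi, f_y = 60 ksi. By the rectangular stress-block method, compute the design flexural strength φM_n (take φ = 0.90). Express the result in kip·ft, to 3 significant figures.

T = A_s f_y = 7.69 × 60 = 461.4 kips.
a = T/(0.85 f'_c b) = 461.4/(0.85 × 3 × 23.7) = 7.635 in.
M_n = T(d − a/2) = 461.4 × (29.8 − 3.8175) = 11988.3 kip·in = 11988.3/12 = 999.03 kip·ft.
φM_n = 0.90 × 999.03 = 899.13 kip·ft.

φM_n ≈ 899 kip·ft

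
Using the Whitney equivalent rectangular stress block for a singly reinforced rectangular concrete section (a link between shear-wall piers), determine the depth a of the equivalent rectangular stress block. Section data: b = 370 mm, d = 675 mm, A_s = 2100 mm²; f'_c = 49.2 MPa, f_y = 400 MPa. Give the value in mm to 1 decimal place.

T = A_s f_y = 2100 × 400 = 840000 N = 840 kN.
Setting C = 0.85 f'_c a b equal to T: a = 840000/(0.85 × 49.2 × 370) = 54.3 mm.

a ≈ 54.3 mm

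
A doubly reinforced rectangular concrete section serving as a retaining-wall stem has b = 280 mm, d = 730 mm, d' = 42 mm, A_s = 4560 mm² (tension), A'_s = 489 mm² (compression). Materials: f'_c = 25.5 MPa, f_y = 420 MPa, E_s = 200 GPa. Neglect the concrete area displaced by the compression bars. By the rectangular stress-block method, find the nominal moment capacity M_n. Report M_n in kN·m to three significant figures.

Assume both tension and compression steel yield.
Net tension couple steel: A_s − A'_s = 4071 mm².
a = (A_s − A'_s) f_y / (0.85 f'_c b) = 1709820/(0.85 × 25.5 × 280) = 281.73 mm.
c = a/β₁ = 281.73/0.85 = 331.45 mm; ε'_s = 0.003(c − d')/c = 0.0026 ≥ f_y/E_s = 0.0021, so compression steel does yield.
M_n = (A_s − A'_s) f_y (d − a/2) + A'_s f_y (d − d') = [1709820 × (730 − 140.865) + 205380 × (730 − 42)] × 10⁻⁶ = 1007.31 + 141.30 = 1148.61 kN·m.

M_n ≈ 1150 kN·m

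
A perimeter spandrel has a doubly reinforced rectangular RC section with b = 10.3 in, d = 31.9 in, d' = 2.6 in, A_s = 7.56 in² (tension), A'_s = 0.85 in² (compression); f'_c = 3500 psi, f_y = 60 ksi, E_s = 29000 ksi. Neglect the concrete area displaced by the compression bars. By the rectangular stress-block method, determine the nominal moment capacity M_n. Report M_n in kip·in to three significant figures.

Assume both steels yield.
a = (A_s − A'_s) f_y/(0.85 f'_c b) = (7.56 − 0.85) × 60/(0.85 × 3.5 × 10.3) = 13.139 in.
c = a/β₁ = 13.139/0.85 = 15.458 in; ε'_s = 0.003(c − d')/c = 0.0025 ≥ ε_y = 0.0021, so the compression steel yields.
M_n = (A_s − A'_s) f_y (d − a/2) + A'_s f_y (d − d') = 402.6 × (31.9 − 6.5695) + 51 × (31.9 − 2.6) = 10198.1 + 1494.3 = 11692.4 kip·in.

M_n ≈ 11700 kip·in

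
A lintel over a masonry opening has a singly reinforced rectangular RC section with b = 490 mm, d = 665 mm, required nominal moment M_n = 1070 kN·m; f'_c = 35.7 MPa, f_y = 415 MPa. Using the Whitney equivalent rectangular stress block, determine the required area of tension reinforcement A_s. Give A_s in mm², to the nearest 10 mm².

With M_n = 0.85 f'_c a b (d − a/2), solve the quadratic for a:
a = d − √(d² − 2M_n/(0.85 f'_c b)) = 665 − √(665² − 2 × 1070×10⁶/(0.85 × 35.7 × 490)) = 118.83 mm.
A_s = 0.85 f'_c a b / f_y = 0.85 × 35.7 × 118.83 × 490 / 415 = 4257.6 mm².

A_s ≈ 4260 mm²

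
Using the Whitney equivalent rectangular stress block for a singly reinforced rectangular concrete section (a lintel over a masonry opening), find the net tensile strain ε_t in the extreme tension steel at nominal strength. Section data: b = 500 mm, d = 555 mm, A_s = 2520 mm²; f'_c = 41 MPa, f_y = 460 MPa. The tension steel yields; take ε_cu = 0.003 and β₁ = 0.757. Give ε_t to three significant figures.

a = A_s f_y/(0.85 f'_c b) = 66.53 mm.
β₁ = 0.757, so c = a/β₁ = 66.53/0.757 = 87.89 mm.
From the linear strain diagram with ε_cu = 0.003: ε_t = 0.003 (d − c)/c = 0.003 × (555 − 87.89)/87.89 = 0.0159.
Since ε_t ≥ 0.005, the section is tension-controlled.

ε_t ≈ 0.0159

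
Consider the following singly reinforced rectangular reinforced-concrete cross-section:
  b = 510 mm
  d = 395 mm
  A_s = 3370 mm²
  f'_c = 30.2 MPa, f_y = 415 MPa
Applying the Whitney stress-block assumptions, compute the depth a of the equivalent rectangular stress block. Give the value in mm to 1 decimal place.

a ≈ 106.8 mm

T = A_s f_y = 3370 × 415 = 1398550 N = 1398.55 kN.
Setting C = 0.85 f'_c a b equal to T: a = 1398550/(0.85 × 30.2 × 510) = 106.8 mm.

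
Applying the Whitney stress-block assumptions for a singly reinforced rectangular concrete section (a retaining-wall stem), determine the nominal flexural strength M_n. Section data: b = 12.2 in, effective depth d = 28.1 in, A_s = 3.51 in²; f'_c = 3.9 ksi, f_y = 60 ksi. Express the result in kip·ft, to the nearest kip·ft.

T = A_s f_y = 3.51 × 60 = 210.6 kips.
a = T/(0.85 f'_c b) = 210.6/(0.85 × 3.9 × 12.2) = 5.207 in.
M_n = T(d − a/2) = 210.6 × (28.1 − 2.6035) = 5369.6 kip·in = 5369.6/12 = 447.47 kip·ft.

M_n ≈ 447 kip·ft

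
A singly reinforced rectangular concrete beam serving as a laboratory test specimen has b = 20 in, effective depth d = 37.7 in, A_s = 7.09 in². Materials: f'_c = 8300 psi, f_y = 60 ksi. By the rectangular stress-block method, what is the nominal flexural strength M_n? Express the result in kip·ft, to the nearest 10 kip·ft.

M_n ≈ 1280 kip·ft

T = A_s f_y = 7.09 × 60 = 425.4 kips.
a = T/(0.85 f'_c b) = 425.4/(0.85 × 8.3 × 20) = 3.015 in.
M_n = T(d − a/2) = 425.4 × (37.7 − 1.5075) = 15396.3 kip·in = 15396.3/12 = 1283.03 kip·ft.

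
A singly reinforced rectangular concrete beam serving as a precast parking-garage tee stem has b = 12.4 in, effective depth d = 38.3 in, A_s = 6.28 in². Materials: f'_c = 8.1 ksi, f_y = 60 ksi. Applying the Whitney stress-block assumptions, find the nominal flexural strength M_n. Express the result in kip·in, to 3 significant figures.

T = A_s f_y = 6.28 × 60 = 376.8 kips.
a = T/(0.85 f'_c b) = 376.8/(0.85 × 8.1 × 12.4) = 4.414 in.
M_n = T(d − a/2) = 376.8 × (38.3 − 2.207) = 13599.8 kip·in.

M_n ≈ 13600 kip·in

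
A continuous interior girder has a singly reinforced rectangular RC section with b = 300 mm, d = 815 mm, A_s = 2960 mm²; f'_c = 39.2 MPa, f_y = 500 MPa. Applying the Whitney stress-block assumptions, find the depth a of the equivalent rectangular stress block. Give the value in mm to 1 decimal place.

T = A_s f_y = 2960 × 500 = 1480000 N = 1480 kN.
Setting C = 0.85 f'_c a b equal to T: a = 1480000/(0.85 × 39.2 × 300) = 148.1 mm.

a ≈ 148.1 mm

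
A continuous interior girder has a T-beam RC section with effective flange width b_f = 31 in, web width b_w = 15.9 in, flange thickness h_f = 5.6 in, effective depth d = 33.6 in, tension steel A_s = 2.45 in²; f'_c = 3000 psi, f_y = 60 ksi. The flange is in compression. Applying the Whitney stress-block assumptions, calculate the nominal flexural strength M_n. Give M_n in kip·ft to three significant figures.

Tension: T = A_s f_y = 2.45 × 60 = 147 kips.
Try a within the flange: a = T/(0.85 f'_c b_f) = 147/(0.85 × 3 × 31) = 1.860 in.
Since a = 1.860 ≤ h_f = 5.6 in, the stress block lies entirely in the flange; analyse as a rectangular beam of width b_f.
M_n = T(d − a/2) = 147 × (33.6 − 0.93) = 4802.5 kip·in.
M_n = 4802.5/12 = 400.21 kip·ft.

M_n ≈ 400 kip·ft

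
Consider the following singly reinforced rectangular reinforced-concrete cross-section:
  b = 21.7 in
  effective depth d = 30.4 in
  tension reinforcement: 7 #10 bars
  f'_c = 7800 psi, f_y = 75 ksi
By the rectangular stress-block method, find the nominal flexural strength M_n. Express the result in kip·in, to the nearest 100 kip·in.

A_s = 7 × 1.27 = 8.89 in².
T = A_s f_y = 8.89 × 75 = 666.75 kips.
a = T/(0.85 f'_c b) = 666.75/(0.85 × 7.8 × 21.7) = 4.634 in.
M_n = T(d − a/2) = 666.75 × (30.4 − 2.317) = 18724.3 kip·in.

M_n ≈ 18700 kip·in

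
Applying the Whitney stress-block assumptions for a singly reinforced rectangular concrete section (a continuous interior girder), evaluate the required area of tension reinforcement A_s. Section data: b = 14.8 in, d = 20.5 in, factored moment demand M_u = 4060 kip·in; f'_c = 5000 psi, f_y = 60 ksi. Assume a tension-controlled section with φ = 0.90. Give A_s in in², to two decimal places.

A_s ≈ 4.05 in²

M_n = M_u/φ = 4060/0.90 = 4511.11 kip·in.
From M_n = 0.85 f'_c a b (d − a/2):
a = d − √(d² − 2M_n/(0.85 f'_c b)) = 20.5 − √(20.5² − 2 × 4511.11/(0.85 × 5 × 14.8)) = 3.862 in.
A_s = 0.85 f'_c a b / f_y = 0.85 × 5 × 3.862 × 14.8 / 60 = 4.049 in².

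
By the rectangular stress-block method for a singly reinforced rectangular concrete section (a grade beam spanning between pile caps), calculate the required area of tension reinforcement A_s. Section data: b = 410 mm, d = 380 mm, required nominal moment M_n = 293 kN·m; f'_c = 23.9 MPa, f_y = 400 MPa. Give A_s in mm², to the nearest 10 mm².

A_s ≈ 2250 mm²

With M_n = 0.85 f'_c a b (d − a/2), solve the quadratic for a:
a = d − √(d² − 2M_n/(0.85 f'_c b)) = 380 − √(380² − 2 × 293×10⁶/(0.85 × 23.9 × 410)) = 107.89 mm.
A_s = 0.85 f'_c a b / f_y = 0.85 × 23.9 × 107.89 × 410 / 400 = 2246.6 mm².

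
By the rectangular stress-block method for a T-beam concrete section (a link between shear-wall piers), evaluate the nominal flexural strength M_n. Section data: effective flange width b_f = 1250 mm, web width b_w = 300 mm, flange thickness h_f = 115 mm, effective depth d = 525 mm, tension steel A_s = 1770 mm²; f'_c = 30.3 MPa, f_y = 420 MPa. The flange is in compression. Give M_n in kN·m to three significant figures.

Tension: T = A_s f_y = 1770 × 420 = 743400 N.
Try a within the flange: a = T/(0.85 f'_c b_f) = 743400/(0.85 × 30.3 × 1250) = 23.09 mm.
Since a = 23.09 ≤ h_f = 115 mm, the stress block lies entirely in the flange; analyse as a rectangular beam of width b_f.
M_n = T(d − a/2) = 743400 × (525 − 11.545) = 381.70 × 10⁶ N·mm.
M_n = 381.70 kN·m.

M_n ≈ 382 kN·m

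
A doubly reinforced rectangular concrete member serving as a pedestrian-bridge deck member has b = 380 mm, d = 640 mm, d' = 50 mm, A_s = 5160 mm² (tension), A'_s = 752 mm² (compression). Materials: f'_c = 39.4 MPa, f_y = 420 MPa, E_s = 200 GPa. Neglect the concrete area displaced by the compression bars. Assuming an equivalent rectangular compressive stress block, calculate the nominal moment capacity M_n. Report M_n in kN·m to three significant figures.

Assume both tension and compression steel yield.
Net tension couple steel: A_s − A'_s = 4408 mm².
a = (A_s − A'_s) f_y / (0.85 f'_c b) = 1851360/(0.85 × 39.4 × 380) = 145.48 mm.
c = a/β₁ = 145.48/0.769 = 189.18 mm; ε'_s = 0.003(c − d')/c = 0.0022 ≥ f_y/E_s = 0.0021, so compression steel does yield.
M_n = (A_s − A'_s) f_y (d − a/2) + A'_s f_y (d − d') = [1851360 × (640 − 72.74) + 315840 × (640 − 50)] × 10⁻⁶ = 1050.20 + 186.35 = 1236.55 kN·m.

M_n ≈ 1240 kN·m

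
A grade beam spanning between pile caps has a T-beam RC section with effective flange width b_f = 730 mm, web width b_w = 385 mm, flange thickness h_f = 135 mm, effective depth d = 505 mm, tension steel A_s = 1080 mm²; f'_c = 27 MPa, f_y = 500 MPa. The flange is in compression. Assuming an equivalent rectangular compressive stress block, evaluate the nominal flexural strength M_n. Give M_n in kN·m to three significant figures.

M_n ≈ 264 kN·m

Tension: T = A_s f_y = 1080 × 500 = 540000 N.
Try a within the flange: a = T/(0.85 f'_c b_f) = 540000/(0.85 × 27 × 730) = 32.23 mm.
Since a = 32.23 ≤ h_f = 135 mm, the stress block lies entirely in the flange; analyse as a rectangular beam of width b_f.
M_n = T(d − a/2) = 540000 × (505 − 16.115) = 264.00 × 10⁶ N·mm.
M_n = 264.00 kN·m.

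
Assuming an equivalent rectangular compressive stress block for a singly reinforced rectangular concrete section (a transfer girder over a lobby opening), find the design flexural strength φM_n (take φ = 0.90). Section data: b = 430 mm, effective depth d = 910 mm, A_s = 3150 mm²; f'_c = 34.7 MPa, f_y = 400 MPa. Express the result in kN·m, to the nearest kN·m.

φM_n ≈ 976 kN·m

T = A_s f_y = 3150 × 400 = 1260000 N = 1260 kN.
From C = T: a = T/(0.85 f'_c b) = 1260000/(0.85 × 34.7 × 430) = 99.35 mm.
M_n = T(d − a/2) = 1260 kN × (910 − 49.675) mm = 1084.01 kN·m.
φM_n = 0.90 × 1084.01 = 975.61 kN·m.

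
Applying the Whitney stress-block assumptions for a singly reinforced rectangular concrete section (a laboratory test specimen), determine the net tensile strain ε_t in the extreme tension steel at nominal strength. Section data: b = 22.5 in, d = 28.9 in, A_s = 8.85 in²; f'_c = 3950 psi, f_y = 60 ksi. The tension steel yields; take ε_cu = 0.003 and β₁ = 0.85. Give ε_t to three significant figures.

ε_t ≈ 0.00748

a = A_s f_y/(0.85 f'_c b) = 7.029 in.
β₁ = 0.85, so c = a/β₁ = 7.029/0.85 = 8.269 in.
From the linear strain diagram with ε_cu = 0.003: ε_t = 0.003 (d − c)/c = 0.003 × (28.9 − 8.269)/8.269 = 0.00748.
Since ε_t ≥ 0.005, the section is tension-controlled.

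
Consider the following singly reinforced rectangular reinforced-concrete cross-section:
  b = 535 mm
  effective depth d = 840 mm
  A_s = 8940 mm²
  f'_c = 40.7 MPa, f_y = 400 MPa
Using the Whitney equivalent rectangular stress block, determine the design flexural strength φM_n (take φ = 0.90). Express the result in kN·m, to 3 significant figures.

φM_n ≈ 2390 kN·m

T = A_s f_y = 8940 × 400 = 3576000 N = 3576 kN.
From C = T: a = T/(0.85 f'_c b) = 3576000/(0.85 × 40.7 × 535) = 193.21 mm.
M_n = T(d − a/2) = 3576 kN × (840 − 96.605) mm = 2658.38 kN·m.
φM_n = 0.90 × 2658.38 = 2392.54 kN·m.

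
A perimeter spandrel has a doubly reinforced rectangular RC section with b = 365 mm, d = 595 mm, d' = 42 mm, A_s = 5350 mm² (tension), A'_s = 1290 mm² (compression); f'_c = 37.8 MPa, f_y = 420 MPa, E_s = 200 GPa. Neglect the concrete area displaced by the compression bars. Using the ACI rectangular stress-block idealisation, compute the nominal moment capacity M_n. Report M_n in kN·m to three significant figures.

M_n ≈ 1190 kN·m

Assume both tension and compression steel yield.
Net tension couple steel: A_s − A'_s = 4060 mm².
a = (A_s − A'_s) f_y / (0.85 f'_c b) = 1705200/(0.85 × 37.8 × 365) = 145.40 mm.
c = a/β₁ = 145.40/0.78 = 186.41 mm; ε'_s = 0.003(c − d')/c = 0.0023 ≥ f_y/E_s = 0.0021, so compression steel does yield.
M_n = (A_s − A'_s) f_y (d − a/2) + A'_s f_y (d − d') = [1705200 × (595 − 72.7) + 541800 × (595 − 42)] × 10⁻⁶ = 890.63 + 299.62 = 1190.25 kN·m.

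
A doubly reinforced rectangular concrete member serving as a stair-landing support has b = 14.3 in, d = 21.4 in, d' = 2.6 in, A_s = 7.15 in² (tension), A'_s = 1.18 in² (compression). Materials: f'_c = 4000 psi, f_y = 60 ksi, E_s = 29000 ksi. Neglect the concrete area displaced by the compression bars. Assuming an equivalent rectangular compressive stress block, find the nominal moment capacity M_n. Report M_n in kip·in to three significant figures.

M_n ≈ 7680 kip·in

Assume both steels yield.
a = (A_s − A'_s) f_y/(0.85 f'_c b) = (7.15 − 1.18) × 60/(0.85 × 4 × 14.3) = 7.367 in.
c = a/β₁ = 7.367/0.85 = 8.667 in; ε'_s = 0.003(c − d')/c = 0.0021 ≥ ε_y = 0.0021, so the compression steel yields.
M_n = (A_s − A'_s) f_y (d − a/2) + A'_s f_y (d − d') = 358.2 × (21.4 − 3.6835) + 70.8 × (21.4 − 2.6) = 6346.1 + 1331.0 = 7677.1 kip·in.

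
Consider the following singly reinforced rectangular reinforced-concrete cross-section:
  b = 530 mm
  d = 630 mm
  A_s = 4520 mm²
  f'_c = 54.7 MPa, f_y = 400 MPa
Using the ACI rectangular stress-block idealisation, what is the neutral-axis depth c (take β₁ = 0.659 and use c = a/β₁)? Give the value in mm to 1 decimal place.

T = A_s f_y = 4520 × 400 = 1808000 N = 1808 kN.
Setting C = 0.85 f'_c a b equal to T: a = 1808000/(0.85 × 54.7 × 530) = 73.370 mm.
With β₁ = 0.659, c = a/β₁ = 73.370/0.659 = 111.3 mm.

c ≈ 111.3 mm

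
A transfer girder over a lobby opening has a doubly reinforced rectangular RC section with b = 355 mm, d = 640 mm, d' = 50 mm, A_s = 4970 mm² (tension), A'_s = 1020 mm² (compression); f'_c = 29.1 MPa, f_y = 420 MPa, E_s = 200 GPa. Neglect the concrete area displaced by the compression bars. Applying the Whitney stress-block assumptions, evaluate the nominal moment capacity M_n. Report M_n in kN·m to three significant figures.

Assume both tension and compression steel yield.
Net tension couple steel: A_s − A'_s = 3950 mm².
a = (A_s − A'_s) f_y / (0.85 f'_c b) = 1659000/(0.85 × 29.1 × 355) = 188.93 mm.
c = a/β₁ = 188.93/0.842 = 224.38 mm; ε'_s = 0.003(c − d')/c = 0.0023 ≥ f_y/E_s = 0.0021, so compression steel does yield.
M_n = (A_s − A'_s) f_y (d − a/2) + A'_s f_y (d − d') = [1659000 × (640 − 94.465) + 428400 × (640 − 50)] × 10⁻⁶ = 905.04 + 252.76 = 1157.80 kN·m.

M_n ≈ 1160 kN·m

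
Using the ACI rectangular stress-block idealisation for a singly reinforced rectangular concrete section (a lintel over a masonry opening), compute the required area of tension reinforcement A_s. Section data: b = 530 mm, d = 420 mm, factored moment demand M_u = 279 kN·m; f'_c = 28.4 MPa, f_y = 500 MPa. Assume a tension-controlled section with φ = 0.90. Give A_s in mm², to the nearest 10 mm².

A_s ≈ 1590 mm²

M_n = M_u/φ = 279/0.90 = 310 kN·m.
With M_n = 0.85 f'_c a b (d − a/2), solve the quadratic for a:
a = d − √(d² − 2M_n/(0.85 f'_c b)) = 420 − √(420² − 2 × 310×10⁶/(0.85 × 28.4 × 530)) = 62.31 mm.
A_s = 0.85 f'_c a b / f_y = 0.85 × 28.4 × 62.31 × 530 / 500 = 1594.4 mm².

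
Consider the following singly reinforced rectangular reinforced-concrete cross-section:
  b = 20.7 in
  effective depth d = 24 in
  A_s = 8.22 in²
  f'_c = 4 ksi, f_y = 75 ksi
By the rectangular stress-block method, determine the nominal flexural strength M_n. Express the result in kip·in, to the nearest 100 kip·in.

M_n ≈ 12100 kip·in

T = A_s f_y = 8.22 × 75 = 616.5 kips.
a = T/(0.85 f'_c b) = 616.5/(0.85 × 4 × 20.7) = 8.760 in.
M_n = T(d − a/2) = 616.5 × (24 − 4.38) = 12095.7 kip·in.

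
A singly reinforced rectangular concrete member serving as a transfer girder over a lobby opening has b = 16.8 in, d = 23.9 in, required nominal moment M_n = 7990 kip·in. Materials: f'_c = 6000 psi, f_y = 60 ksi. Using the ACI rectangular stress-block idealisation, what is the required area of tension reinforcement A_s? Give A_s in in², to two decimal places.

A_s ≈ 6.12 in²

From M_n = 0.85 f'_c a b (d − a/2):
a = d − √(d² − 2M_n/(0.85 f'_c b)) = 23.9 − √(23.9² − 2 × 7990/(0.85 × 6 × 16.8)) = 4.286 in.
A_s = 0.85 f'_c a b / f_y = 0.85 × 6 × 4.286 × 16.8 / 60 = 6.120 in².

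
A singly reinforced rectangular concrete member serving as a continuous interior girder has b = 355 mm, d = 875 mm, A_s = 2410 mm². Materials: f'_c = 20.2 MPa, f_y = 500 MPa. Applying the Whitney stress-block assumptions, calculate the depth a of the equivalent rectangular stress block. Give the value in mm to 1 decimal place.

a ≈ 197.7 mm

T = A_s f_y = 2410 × 500 = 1205000 N = 1205 kN.
Setting C = 0.85 f'_c a b equal to T: a = 1205000/(0.85 × 20.2 × 355) = 197.7 mm.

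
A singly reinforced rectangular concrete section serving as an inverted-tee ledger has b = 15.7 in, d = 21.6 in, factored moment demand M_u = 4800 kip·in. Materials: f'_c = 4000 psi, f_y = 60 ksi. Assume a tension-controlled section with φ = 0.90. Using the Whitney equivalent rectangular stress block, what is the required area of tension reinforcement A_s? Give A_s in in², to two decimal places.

A_s ≈ 4.69 in²

M_n = M_u/φ = 4800/0.90 = 5333.33 kip·in.
From M_n = 0.85 f'_c a b (d − a/2):
a = d − √(d² − 2M_n/(0.85 f'_c b)) = 21.6 − √(21.6² − 2 × 5333.33/(0.85 × 4 × 15.7)) = 5.268 in.
A_s = 0.85 f'_c a b / f_y = 0.85 × 4 × 5.268 × 15.7 / 60 = 4.687 in².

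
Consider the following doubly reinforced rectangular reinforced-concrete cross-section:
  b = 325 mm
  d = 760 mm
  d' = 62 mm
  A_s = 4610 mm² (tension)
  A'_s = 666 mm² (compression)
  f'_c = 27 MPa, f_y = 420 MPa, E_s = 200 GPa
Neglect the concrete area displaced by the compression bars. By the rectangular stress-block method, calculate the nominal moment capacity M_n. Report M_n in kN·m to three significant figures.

M_n ≈ 1270 kN·m

Assume both tension and compression steel yield.
Net tension couple steel: A_s − A'_s = 3944 mm².
a = (A_s − A'_s) f_y / (0.85 f'_c b) = 1656480/(0.85 × 27 × 325) = 222.09 mm.
c = a/β₁ = 222.09/0.85 = 261.28 mm; ε'_s = 0.003(c − d')/c = 0.0023 ≥ f_y/E_s = 0.0021, so compression steel does yield.
M_n = (A_s − A'_s) f_y (d − a/2) + A'_s f_y (d − d') = [1656480 × (760 − 111.045) + 279720 × (760 − 62)] × 10⁻⁶ = 1074.98 + 195.24 = 1270.22 kN·m.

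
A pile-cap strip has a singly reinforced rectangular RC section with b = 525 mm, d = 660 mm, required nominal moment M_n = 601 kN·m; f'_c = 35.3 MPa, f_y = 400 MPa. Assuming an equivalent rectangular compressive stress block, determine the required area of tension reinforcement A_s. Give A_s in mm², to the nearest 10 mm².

A_s ≈ 2390 mm²

With M_n = 0.85 f'_c a b (d − a/2), solve the quadratic for a:
a = d − √(d² − 2M_n/(0.85 f'_c b)) = 660 − √(660² − 2 × 601×10⁶/(0.85 × 35.3 × 525)) = 60.59 mm.
A_s = 0.85 f'_c a b / f_y = 0.85 × 35.3 × 60.59 × 525 / 400 = 2386.1 mm².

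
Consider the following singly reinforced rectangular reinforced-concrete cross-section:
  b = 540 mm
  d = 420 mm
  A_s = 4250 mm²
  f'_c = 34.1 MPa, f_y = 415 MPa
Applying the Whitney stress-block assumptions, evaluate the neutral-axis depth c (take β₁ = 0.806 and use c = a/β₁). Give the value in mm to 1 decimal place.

c ≈ 139.8 mm

T = A_s f_y = 4250 × 415 = 1763750 N = 1763.75 kN.
Setting C = 0.85 f'_c a b equal to T: a = 1763750/(0.85 × 34.1 × 540) = 112.686 mm.
With β₁ = 0.806, c = a/β₁ = 112.686/0.806 = 139.8 mm.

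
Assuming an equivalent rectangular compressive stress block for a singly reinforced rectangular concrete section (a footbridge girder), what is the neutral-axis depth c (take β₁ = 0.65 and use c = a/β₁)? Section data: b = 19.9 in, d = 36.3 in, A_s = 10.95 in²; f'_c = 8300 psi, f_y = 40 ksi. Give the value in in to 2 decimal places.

T = A_s f_y = 10.95 × 40 = 438 kips.
a = T/(0.85 f'_c b) = 438/(0.85 × 8.3 × 19.9) = 3.1198 in.
With β₁ = 0.65, c = a/β₁ = 3.1198/0.65 = 4.80 in.

c ≈ 4.80 in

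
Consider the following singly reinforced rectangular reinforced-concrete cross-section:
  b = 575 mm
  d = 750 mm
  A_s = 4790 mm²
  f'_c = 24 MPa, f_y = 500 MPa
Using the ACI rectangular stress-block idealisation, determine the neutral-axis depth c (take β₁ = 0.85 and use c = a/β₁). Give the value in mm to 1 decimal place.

T = A_s f_y = 4790 × 500 = 2395000 N = 2395 kN.
Setting C = 0.85 f'_c a b equal to T: a = 2395000/(0.85 × 24 × 575) = 204.177 mm.
With β₁ = 0.85, c = a/β₁ = 204.177/0.85 = 240.2 mm.

c ≈ 240.2 mm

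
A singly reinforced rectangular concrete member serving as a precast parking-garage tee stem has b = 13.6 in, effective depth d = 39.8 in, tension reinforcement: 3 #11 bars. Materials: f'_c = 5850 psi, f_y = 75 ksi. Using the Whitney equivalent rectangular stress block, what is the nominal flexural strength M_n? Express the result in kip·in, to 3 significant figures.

A_s = 3 × 1.56 = 4.68 in².
T = A_s f_y = 4.68 × 75 = 351 kips.
a = T/(0.85 f'_c b) = 351/(0.85 × 5.85 × 13.6) = 5.190 in.
M_n = T(d − a/2) = 351 × (39.8 − 2.595) = 13059.0 kip·in.

M_n ≈ 13100 kip·in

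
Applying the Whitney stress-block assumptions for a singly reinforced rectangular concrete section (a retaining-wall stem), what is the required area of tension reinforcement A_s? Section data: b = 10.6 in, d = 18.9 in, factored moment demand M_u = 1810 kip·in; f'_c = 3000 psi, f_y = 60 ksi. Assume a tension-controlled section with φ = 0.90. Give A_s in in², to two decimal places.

M_n = M_u/φ = 1810/0.90 = 2011.11 kip·in.
From M_n = 0.85 f'_c a b (d − a/2):
a = d − √(d² − 2M_n/(0.85 f'_c b)) = 18.9 − √(18.9² − 2 × 2011.11/(0.85 × 3 × 10.6)) = 4.464 in.
A_s = 0.85 f'_c a b / f_y = 0.85 × 3 × 4.464 × 10.6 / 60 = 2.011 in².

A_s ≈ 2.01 in²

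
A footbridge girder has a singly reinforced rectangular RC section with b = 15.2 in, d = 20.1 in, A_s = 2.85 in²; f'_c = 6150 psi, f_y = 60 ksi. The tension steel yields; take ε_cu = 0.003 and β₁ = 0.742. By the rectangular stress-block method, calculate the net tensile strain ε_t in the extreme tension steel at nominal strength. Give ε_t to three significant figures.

ε_t ≈ 0.0178

a = A_s f_y/(0.85 f'_c b) = 2.152 in.
β₁ = 0.742, so c = a/β₁ = 2.152/0.742 = 2.900 in.
From the linear strain diagram with ε_cu = 0.003: ε_t = 0.003 (d − c)/c = 0.003 × (20.1 − 2.900)/2.900 = 0.0178.
Since ε_t ≥ 0.005, the section is tension-controlled.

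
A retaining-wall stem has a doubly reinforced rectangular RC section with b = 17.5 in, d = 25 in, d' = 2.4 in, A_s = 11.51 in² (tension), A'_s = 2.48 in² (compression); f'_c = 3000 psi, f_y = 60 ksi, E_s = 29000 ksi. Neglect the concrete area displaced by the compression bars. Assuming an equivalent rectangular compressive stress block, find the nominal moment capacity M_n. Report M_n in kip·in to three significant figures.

M_n ≈ 13600 kip·in

Assume both steels yield.
a = (A_s − A'_s) f_y/(0.85 f'_c b) = (11.51 − 2.48) × 60/(0.85 × 3 × 17.5) = 12.141 in.
c = a/β₁ = 12.141/0.85 = 14.284 in; ε'_s = 0.003(c − d')/c = 0.0025 ≥ ε_y = 0.0021, so the compression steel yields.
M_n = (A_s − A'_s) f_y (d − a/2) + A'_s f_y (d − d') = 541.8 × (25 − 6.0705) + 148.8 × (25 − 2.4) = 10256.0 + 3362.9 = 13618.9 kip·in.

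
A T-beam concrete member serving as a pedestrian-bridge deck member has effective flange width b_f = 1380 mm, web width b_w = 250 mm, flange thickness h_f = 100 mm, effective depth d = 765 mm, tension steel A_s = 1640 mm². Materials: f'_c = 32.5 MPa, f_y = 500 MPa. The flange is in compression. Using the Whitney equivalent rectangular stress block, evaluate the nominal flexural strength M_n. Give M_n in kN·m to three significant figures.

Tension: T = A_s f_y = 1640 × 500 = 820000 N.
Try a within the flange: a = T/(0.85 f'_c b_f) = 820000/(0.85 × 32.5 × 1380) = 21.51 mm.
Since a = 21.51 ≤ h_f = 100 mm, the stress block lies entirely in the flange; analyse as a rectangular beam of width b_f.
M_n = T(d − a/2) = 820000 × (765 − 10.755) = 618.48 × 10⁶ N·mm.
M_n = 618.48 kN·m.

M_n ≈ 618 kN·m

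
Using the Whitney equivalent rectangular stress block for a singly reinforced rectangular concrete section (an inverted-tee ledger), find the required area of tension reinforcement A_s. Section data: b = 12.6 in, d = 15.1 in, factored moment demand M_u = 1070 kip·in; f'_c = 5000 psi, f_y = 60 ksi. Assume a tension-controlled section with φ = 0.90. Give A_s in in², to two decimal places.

M_n = M_u/φ = 1070/0.90 = 1188.89 kip·in.
From M_n = 0.85 f'_c a b (d − a/2):
a = d − √(d² − 2M_n/(0.85 f'_c b)) = 15.1 − √(15.1² − 2 × 1188.89/(0.85 × 5 × 12.6)) = 1.550 in.
A_s = 0.85 f'_c a b / f_y = 0.85 × 5 × 1.550 × 12.6 / 60 = 1.383 in².

A_s ≈ 1.38 in²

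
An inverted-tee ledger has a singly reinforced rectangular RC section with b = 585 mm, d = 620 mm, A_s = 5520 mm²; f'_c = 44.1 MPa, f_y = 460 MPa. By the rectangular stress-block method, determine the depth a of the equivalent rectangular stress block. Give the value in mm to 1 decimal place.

a ≈ 115.8 mm

T = A_s f_y = 5520 × 460 = 2539200 N = 2539.2 kN.
Setting C = 0.85 f'_c a b equal to T: a = 2539200/(0.85 × 44.1 × 585) = 115.8 mm.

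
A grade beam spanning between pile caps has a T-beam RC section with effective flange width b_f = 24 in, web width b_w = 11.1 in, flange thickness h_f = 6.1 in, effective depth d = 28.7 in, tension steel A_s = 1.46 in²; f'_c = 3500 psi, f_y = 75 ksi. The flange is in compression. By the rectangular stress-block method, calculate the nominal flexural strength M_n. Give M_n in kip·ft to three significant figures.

M_n ≈ 255 kip·ft

Tension: T = A_s f_y = 1.46 × 75 = 109.5 kips.
Try a within the flange: a = T/(0.85 f'_c b_f) = 109.5/(0.85 × 3.5 × 24) = 1.534 in.
Since a = 1.534 ≤ h_f = 6.1 in, the stress block lies entirely in the flange; analyse as a rectangular beam of width b_f.
M_n = T(d − a/2) = 109.5 × (28.7 − 0.767) = 3058.7 kip·in.
M_n = 3058.7/12 = 254.89 kip·ft.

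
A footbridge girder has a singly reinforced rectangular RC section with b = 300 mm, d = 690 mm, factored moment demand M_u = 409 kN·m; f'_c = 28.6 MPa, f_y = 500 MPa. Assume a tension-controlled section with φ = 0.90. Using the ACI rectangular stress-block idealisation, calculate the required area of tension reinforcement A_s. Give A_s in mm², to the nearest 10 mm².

M_n = M_u/φ = 409/0.90 = 454.444 kN·m.
With M_n = 0.85 f'_c a b (d − a/2), solve the quadratic for a:
a = d − √(d² − 2M_n/(0.85 f'_c b)) = 690 − √(690² − 2 × 454.444×10⁶/(0.85 × 28.6 × 300)) = 97.15 mm.
A_s = 0.85 f'_c a b / f_y = 0.85 × 28.6 × 97.15 × 300 / 500 = 1417.0 mm².

A_s ≈ 1420 mm²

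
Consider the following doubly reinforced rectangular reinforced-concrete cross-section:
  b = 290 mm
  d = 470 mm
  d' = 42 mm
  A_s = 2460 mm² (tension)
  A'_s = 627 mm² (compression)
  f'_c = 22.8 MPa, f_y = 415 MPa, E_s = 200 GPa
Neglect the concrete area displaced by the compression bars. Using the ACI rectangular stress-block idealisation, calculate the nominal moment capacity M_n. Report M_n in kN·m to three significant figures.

Assume both tension and compression steel yield.
Net tension couple steel: A_s − A'_s = 1833 mm².
a = (A_s − A'_s) f_y / (0.85 f'_c b) = 760695/(0.85 × 22.8 × 290) = 135.35 mm.
c = a/β₁ = 135.35/0.85 = 159.24 mm; ε'_s = 0.003(c − d')/c = 0.0022 ≥ f_y/E_s = 0.0021, so compression steel does yield.
M_n = (A_s − A'_s) f_y (d − a/2) + A'_s f_y (d − d') = [760695 × (470 − 67.675) + 260205 × (470 − 42)] × 10⁻⁶ = 306.05 + 111.37 = 417.42 kN·m.

M_n ≈ 417 kN·m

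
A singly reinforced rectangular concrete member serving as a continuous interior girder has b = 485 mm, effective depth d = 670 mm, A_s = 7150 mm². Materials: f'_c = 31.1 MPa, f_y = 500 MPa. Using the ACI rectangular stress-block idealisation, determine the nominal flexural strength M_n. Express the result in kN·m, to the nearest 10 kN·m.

M_n ≈ 1900 kN·m

T = A_s f_y = 7150 × 500 = 3575000 N = 3575 kN.
From C = T: a = T/(0.85 f'_c b) = 3575000/(0.85 × 31.1 × 485) = 278.84 mm.
M_n = T(d − a/2) = 3575 kN × (670 − 139.42) mm = 1896.82 kN·m.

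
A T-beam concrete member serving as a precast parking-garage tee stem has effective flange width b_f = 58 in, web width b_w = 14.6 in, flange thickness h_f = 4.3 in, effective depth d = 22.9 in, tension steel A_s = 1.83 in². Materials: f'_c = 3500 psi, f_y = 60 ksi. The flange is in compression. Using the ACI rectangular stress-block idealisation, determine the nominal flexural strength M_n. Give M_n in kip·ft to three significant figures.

M_n ≈ 207 kip·ft

Tension: T = A_s f_y = 1.83 × 60 = 109.8 kips.
Try a within the flange: a = T/(0.85 f'_c b_f) = 109.8/(0.85 × 3.5 × 58) = 0.636 in.
Since a = 0.636 ≤ h_f = 4.3 in, the stress block lies entirely in the flange; analyse as a rectangular beam of width b_f.
M_n = T(d − a/2) = 109.8 × (22.9 − 0.318) = 2479.5 kip·in.
M_n = 2479.5/12 = 206.63 kip·ft.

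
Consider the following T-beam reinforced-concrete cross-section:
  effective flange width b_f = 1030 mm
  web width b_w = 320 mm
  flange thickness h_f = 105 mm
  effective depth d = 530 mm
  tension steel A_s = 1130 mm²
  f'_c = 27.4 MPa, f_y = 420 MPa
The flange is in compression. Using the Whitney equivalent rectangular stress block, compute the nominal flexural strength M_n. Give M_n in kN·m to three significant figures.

Tension: T = A_s f_y = 1130 × 420 = 474600 N.
Try a within the flange: a = T/(0.85 f'_c b_f) = 474600/(0.85 × 27.4 × 1030) = 19.78 mm.
Since a = 19.78 ≤ h_f = 105 mm, the stress block lies entirely in the flange; analyse as a rectangular beam of width b_f.
M_n = T(d − a/2) = 474600 × (530 − 9.89) = 246.84 × 10⁶ N·mm.
M_n = 246.84 kN·m.

M_n ≈ 247 kN·m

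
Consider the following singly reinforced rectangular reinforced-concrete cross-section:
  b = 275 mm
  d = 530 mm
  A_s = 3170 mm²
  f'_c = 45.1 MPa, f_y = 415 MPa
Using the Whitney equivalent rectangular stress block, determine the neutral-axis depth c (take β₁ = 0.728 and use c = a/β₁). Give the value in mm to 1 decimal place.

c ≈ 171.4 mm

T = A_s f_y = 3170 × 415 = 1315550 N = 1315.55 kN.
Setting C = 0.85 f'_c a b equal to T: a = 1315550/(0.85 × 45.1 × 275) = 124.790 mm.
With β₁ = 0.728, c = a/β₁ = 124.790/0.728 = 171.4 mm.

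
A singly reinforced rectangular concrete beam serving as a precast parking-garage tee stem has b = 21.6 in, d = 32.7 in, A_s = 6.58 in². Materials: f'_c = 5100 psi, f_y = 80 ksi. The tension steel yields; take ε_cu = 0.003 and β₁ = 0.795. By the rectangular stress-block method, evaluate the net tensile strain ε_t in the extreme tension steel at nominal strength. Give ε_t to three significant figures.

a = A_s f_y/(0.85 f'_c b) = 5.622 in.
β₁ = 0.795, so c = a/β₁ = 5.622/0.795 = 7.072 in.
From the linear strain diagram with ε_cu = 0.003: ε_t = 0.003 (d − c)/c = 0.003 × (32.7 − 7.072)/7.072 = 0.0109.
Since ε_t ≥ 0.005, the section is tension-controlled.

ε_t ≈ 0.0109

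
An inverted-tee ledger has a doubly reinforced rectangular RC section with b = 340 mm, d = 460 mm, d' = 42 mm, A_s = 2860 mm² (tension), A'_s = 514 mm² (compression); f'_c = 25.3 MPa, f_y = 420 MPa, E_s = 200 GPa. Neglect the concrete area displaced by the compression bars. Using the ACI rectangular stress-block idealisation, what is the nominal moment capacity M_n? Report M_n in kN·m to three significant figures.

M_n ≈ 477 kN·m

Assume both tension and compression steel yield.
Net tension couple steel: A_s − A'_s = 2346 mm².
a = (A_s − A'_s) f_y / (0.85 f'_c b) = 985320/(0.85 × 25.3 × 340) = 134.76 mm.
c = a/β₁ = 134.76/0.85 = 158.54 mm; ε'_s = 0.003(c − d')/c = 0.0022 ≥ f_y/E_s = 0.0021, so compression steel does yield.
M_n = (A_s − A'_s) f_y (d − a/2) + A'_s f_y (d − d') = [985320 × (460 − 67.38) + 215880 × (460 − 42)] × 10⁻⁶ = 386.86 + 90.24 = 477.10 kN·m.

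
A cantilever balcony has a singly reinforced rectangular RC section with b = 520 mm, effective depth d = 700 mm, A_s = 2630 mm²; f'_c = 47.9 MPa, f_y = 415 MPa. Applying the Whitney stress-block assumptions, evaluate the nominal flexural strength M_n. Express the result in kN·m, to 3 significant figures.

M_n ≈ 736 kN·m

T = A_s f_y = 2630 × 415 = 1091450 N = 1091.45 kN.
From C = T: a = T/(0.85 f'_c b) = 1091450/(0.85 × 47.9 × 520) = 51.55 mm.
M_n = T(d − a/2) = 1091.45 kN × (700 − 25.775) mm = 735.88 kN·m.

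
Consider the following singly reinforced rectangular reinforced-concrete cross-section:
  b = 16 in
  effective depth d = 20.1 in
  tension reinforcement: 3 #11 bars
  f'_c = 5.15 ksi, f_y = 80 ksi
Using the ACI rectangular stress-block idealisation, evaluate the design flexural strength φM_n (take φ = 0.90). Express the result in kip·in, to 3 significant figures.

φM_n ≈ 5870 kip·in

A_s = 3 × 1.56 = 4.68 in².
T = A_s f_y = 4.68 × 80 = 374.4 kips.
a = T/(0.85 f'_c b) = 374.4/(0.85 × 5.15 × 16) = 5.346 in.
M_n = T(d − a/2) = 374.4 × (20.1 − 2.673) = 6524.7 kip·in.
φM_n = 0.90 × 6524.7 = 5872.2 kip·in.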